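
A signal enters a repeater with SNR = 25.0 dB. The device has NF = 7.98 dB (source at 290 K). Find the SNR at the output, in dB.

17.02 dB

By definition F = SNR_in/SNR_out, so in dB: SNR_out = SNR_in − NF
SNR_out = 25.0 − 7.98 = 17.02 dB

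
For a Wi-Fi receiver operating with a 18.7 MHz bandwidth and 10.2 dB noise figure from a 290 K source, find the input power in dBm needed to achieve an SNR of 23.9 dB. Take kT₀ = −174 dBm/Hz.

−67.2 dBm

Sensitivity = −174 + 10 log₁₀(B) + NF + SNR_min
= −174 + 72.72 + 10.2 + 23.9
= −67.18 dBm → −67.2 dBm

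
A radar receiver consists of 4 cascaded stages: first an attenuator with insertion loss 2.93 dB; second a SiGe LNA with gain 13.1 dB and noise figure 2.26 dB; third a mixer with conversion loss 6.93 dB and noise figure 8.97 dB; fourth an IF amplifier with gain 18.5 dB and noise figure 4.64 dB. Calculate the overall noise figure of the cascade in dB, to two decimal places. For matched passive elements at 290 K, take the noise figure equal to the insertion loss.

Convert to linear (a loss of L dB is a gain of −L dB): F_i = 10^(NF_i/10), G_i = 10^(G_i,dB/10)
  Stage 1: F_1 = 10^(2.93/10) = 1.963, G_1 = 10^(−2.93/10) = 0.5093
  Stage 2: F_2 = 10^(2.26/10) = 1.683, G_2 = 10^(13.1/10) = 20.42
  Stage 3: F_3 = 10^(8.97/10) = 7.889, G_3 = 10^(−6.93/10) = 0.2028
  Stage 4: F_4 = 10^(4.64/10) = 2.911, G_4 = 10^(18.5/10) = 70.79
Friis cascade:
  F = 1.963 + (1.683 − 1)/0.5093 + (7.889 − 1)/10.40 + (2.911 − 1)/2.109 = 4.872
NF = 10 log₁₀(4.872) = 6.88 dB

6.88 dB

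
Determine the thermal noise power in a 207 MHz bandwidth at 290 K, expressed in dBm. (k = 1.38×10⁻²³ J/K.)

P_n = kTB = 1.38×10⁻²³ × 290 × 2.07×10⁸ = 8.28×10⁻¹³ W
In dBm: 10 log₁₀(8.28×10⁻¹³ / 10⁻³) = −90.8 dBm

−90.8 dBm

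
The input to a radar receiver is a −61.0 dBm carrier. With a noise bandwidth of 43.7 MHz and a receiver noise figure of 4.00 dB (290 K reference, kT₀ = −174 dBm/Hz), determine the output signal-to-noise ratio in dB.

32.6 dB

Noise floor: N = −174 + 10 log₁₀(B) + NF
10 log₁₀(4.37×10⁷) = 76.4 dB
N = −174 + 76.4 + 4.00 = −93.60 dBm
SNR = P_sig − N = −61.0 − (−93.60) = 32.60 dB → 32.6 dB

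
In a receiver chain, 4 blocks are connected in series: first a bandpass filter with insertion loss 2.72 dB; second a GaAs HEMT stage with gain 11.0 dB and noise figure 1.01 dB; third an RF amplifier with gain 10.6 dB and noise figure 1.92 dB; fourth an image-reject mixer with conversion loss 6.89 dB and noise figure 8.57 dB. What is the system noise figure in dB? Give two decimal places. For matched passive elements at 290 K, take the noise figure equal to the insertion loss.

4.02 dB

Convert to linear (a loss of L dB is a gain of −L dB): F_i = 10^(NF_i/10), G_i = 10^(G_i,dB/10)
  Stage 1: F_1 = 10^(2.72/10) = 1.871, G_1 = 10^(−2.72/10) = 0.5346
  Stage 2: F_2 = 10^(1.01/10) = 1.262, G_2 = 10^(11.0/10) = 12.59
  Stage 3: F_3 = 10^(1.92/10) = 1.556, G_3 = 10^(10.6/10) = 11.48
  Stage 4: F_4 = 10^(8.57/10) = 7.194, G_4 = 10^(−6.89/10) = 0.2046
Friis cascade:
  F = 1.871 + (1.262 − 1)/0.5346 + (1.556 − 1)/6.730 + (7.194 − 1)/77.27 = 2.523
NF = 10 log₁₀(2.523) = 4.02 dB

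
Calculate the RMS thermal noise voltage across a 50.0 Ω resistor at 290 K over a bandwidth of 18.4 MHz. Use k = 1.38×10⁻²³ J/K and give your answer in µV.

3.84 µV

V_n = √(4kTRB)
4kTRB = 4 × 1.38×10⁻²³ × 290 × 5.00×10¹ × 1.84×10⁷ = 1.47×10⁻¹¹ V²
V_n = √(1.47×10⁻¹¹) = 3.84×10⁻⁶ V = 3.84 µV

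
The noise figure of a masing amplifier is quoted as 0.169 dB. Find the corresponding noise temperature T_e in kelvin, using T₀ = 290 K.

F = 10^(0.169/10) = 1.03968
T_e = (F − 1)·T₀ = (1.03968 − 1) × 290 = 11.5 K

11.5 K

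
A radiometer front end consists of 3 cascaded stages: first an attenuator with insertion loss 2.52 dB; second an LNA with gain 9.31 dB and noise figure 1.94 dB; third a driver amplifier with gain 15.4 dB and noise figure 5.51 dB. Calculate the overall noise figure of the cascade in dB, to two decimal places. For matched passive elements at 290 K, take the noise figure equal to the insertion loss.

Convert to linear (a loss of L dB is a gain of −L dB): F_i = 10^(NF_i/10), G_i = 10^(G_i,dB/10)
  Stage 1: F_1 = 10^(2.52/10) = 1.786, G_1 = 10^(−2.52/10) = 0.5598
  Stage 2: F_2 = 10^(1.94/10) = 1.563, G_2 = 10^(9.31/10) = 8.531
  Stage 3: F_3 = 10^(5.51/10) = 3.556, G_3 = 10^(15.4/10) = 34.67
Friis cascade:
  F = 1.786 + (1.563 − 1)/0.5598 + (3.556 − 1)/4.775 = 3.328
NF = 10 log₁₀(3.328) = 5.22 dB

5.22 dB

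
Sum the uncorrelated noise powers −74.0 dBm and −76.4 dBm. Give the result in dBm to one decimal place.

−72.0 dBm

Convert to linear, add, convert back:
P₁ = 3.98×10⁻¹¹ W, P₂ = 2.29×10⁻¹¹ W
P_tot = 6.27×10⁻¹¹ W → 10 log₁₀(P_tot / 10⁻³) = −72.0 dBm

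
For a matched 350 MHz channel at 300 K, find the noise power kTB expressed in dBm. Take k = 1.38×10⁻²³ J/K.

P_n = kTB = 1.38×10⁻²³ × 300 × 3.50×10⁸ = 1.45×10⁻¹² W
In dBm: 10 log₁₀(1.45×10⁻¹² / 10⁻³) = −88.4 dBm

−88.4 dBm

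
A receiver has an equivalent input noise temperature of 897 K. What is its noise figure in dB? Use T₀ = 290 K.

F = 1 + T_e/T₀ = 1 + 897/290 = 4.0931
NF = 10 log₁₀(4.0931) = 6.12 dB

6.12 dB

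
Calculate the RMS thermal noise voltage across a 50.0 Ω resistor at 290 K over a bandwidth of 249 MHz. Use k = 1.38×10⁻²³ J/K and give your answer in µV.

14.1 µV

V_n = √(4kTRB)
4kTRB = 4 × 1.38×10⁻²³ × 290 × 5.00×10¹ × 2.49×10⁸ = 1.99×10⁻¹⁰ V²
V_n = √(1.99×10⁻¹⁰) = 1.41×10⁻⁵ V = 14.1 µV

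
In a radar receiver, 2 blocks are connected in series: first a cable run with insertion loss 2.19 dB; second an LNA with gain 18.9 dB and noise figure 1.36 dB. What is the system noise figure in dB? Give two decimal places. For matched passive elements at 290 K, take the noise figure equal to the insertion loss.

Convert to linear (a loss of L dB is a gain of −L dB): F_i = 10^(NF_i/10), G_i = 10^(G_i,dB/10)
  Stage 1: F_1 = 10^(2.19/10) = 1.656, G_1 = 10^(−2.19/10) = 0.6039
  Stage 2: F_2 = 10^(1.36/10) = 1.368, G_2 = 10^(18.9/10) = 77.62
Friis cascade:
  F = 1.656 + (1.368 − 1)/0.6039 = 2.265
NF = 10 log₁₀(2.265) = 3.55 dB

3.55 dB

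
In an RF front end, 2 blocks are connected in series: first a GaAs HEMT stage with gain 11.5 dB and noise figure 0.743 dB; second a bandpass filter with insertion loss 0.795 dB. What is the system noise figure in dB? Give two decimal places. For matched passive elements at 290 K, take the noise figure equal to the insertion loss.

0.79 dB

Convert to linear (a loss of L dB is a gain of −L dB): F_i = 10^(NF_i/10), G_i = 10^(G_i,dB/10)
  Stage 1: F_1 = 10^(0.743/10) = 1.187, G_1 = 10^(11.5/10) = 14.13
  Stage 2: F_2 = 10^(0.795/10) = 1.201, G_2 = 10^(−0.795/10) = 0.8327
Friis cascade:
  F = 1.187 + (1.201 − 1)/14.13 = 1.201
NF = 10 log₁₀(1.201) = 0.79 dB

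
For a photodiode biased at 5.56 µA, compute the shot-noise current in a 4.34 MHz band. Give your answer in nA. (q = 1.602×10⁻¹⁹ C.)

I_n = √(2qI·B)
2qI·B = 2 × 1.602×10⁻¹⁹ × 5.56×10⁻⁶ × 4.34×10⁶ = 7.73×10⁻¹⁸ A²
I_n = √(7.73×10⁻¹⁸) = 2.78×10⁻⁹ A = 2.78 nA

2.78 nA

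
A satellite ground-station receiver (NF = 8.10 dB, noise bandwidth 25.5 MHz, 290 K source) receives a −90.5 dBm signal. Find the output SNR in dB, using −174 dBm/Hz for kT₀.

1.3 dB

Noise floor: N = −174 + 10 log₁₀(B) + NF
10 log₁₀(2.55×10⁷) = 74.07 dB
N = −174 + 74.07 + 8.10 = −91.83 dBm
SNR = P_sig − N = −90.5 − (−91.83) = 1.33 dB → 1.3 dB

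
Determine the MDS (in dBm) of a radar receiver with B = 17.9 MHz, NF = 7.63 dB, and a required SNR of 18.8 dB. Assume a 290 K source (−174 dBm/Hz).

Sensitivity = −174 + 10 log₁₀(B) + NF + SNR_min
= −174 + 72.53 + 7.63 + 18.8
= −75.04 dBm → −75.0 dBm

−75.0 dBm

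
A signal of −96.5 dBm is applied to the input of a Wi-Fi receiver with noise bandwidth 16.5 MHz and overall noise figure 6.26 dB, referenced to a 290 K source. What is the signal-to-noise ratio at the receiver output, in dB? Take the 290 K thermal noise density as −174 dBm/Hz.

−0.9 dB

Noise floor: N = −174 + 10 log₁₀(B) + NF
10 log₁₀(1.65×10⁷) = 72.17 dB
N = −174 + 72.17 + 6.26 = −95.57 dBm
SNR = P_sig − N = −96.5 − (−95.57) = −0.93 dB → −0.9 dB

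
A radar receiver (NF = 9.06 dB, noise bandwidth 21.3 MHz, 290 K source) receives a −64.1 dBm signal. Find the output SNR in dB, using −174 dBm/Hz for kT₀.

Noise floor: N = −174 + 10 log₁₀(B) + NF
10 log₁₀(2.13×10⁷) = 73.28 dB
N = −174 + 73.28 + 9.06 = −91.66 dBm
SNR = P_sig − N = −64.1 − (−91.66) = 27.56 dB → 27.6 dB

27.6 dB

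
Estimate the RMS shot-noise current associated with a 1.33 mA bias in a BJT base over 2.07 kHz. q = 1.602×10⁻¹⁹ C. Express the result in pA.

I_n = √(2qI·B)
2qI·B = 2 × 1.602×10⁻¹⁹ × 1.33×10⁻³ × 2.07×10³ = 8.82×10⁻¹⁹ A²
I_n = √(8.82×10⁻¹⁹) = 9.39×10⁻¹⁰ A = 939 pA

939 pA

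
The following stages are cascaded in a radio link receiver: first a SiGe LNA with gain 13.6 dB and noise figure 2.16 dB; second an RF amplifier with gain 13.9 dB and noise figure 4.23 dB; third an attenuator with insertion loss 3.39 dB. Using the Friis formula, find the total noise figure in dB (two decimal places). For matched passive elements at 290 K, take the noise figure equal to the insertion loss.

2.35 dB

Convert to linear (a loss of L dB is a gain of −L dB): F_i = 10^(NF_i/10), G_i = 10^(G_i,dB/10)
  Stage 1: F_1 = 10^(2.16/10) = 1.644, G_1 = 10^(13.6/10) = 22.91
  Stage 2: F_2 = 10^(4.23/10) = 2.649, G_2 = 10^(13.9/10) = 24.55
  Stage 3: F_3 = 10^(3.39/10) = 2.183, G_3 = 10^(−3.39/10) = 0.4581
Friis cascade:
  F = 1.644 + (2.649 − 1)/22.91 + (2.183 − 1)/562.3 = 1.718
NF = 10 log₁₀(1.718) = 2.35 dB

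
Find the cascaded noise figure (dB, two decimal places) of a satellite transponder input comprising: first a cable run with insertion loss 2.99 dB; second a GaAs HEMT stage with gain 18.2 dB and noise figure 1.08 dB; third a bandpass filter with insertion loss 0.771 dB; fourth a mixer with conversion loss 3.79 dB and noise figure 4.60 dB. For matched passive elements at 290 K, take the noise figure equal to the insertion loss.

Convert to linear (a loss of L dB is a gain of −L dB): F_i = 10^(NF_i/10), G_i = 10^(G_i,dB/10)
  Stage 1: F_1 = 10^(2.99/10) = 1.991, G_1 = 10^(−2.99/10) = 0.5023
  Stage 2: F_2 = 10^(1.08/10) = 1.282, G_2 = 10^(18.2/10) = 66.07
  Stage 3: F_3 = 10^(0.771/10) = 1.194, G_3 = 10^(−0.771/10) = 0.8373
  Stage 4: F_4 = 10^(4.60/10) = 2.884, G_4 = 10^(−3.79/10) = 0.4178
Friis cascade:
  F = 1.991 + (1.282 − 1)/0.5023 + (1.194 − 1)/33.19 + (2.884 − 1)/27.79 = 2.626
NF = 10 log₁₀(2.626) = 4.19 dB

4.19 dB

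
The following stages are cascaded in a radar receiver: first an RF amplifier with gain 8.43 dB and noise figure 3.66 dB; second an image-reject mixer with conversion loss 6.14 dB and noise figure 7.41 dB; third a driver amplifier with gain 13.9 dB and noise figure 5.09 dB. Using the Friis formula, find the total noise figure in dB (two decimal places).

Convert to linear (a loss of L dB is a gain of −L dB): F_i = 10^(NF_i/10), G_i = 10^(G_i,dB/10)
  Stage 1: F_1 = 10^(3.66/10) = 2.323, G_1 = 10^(8.43/10) = 6.966
  Stage 2: F_2 = 10^(7.41/10) = 5.508, G_2 = 10^(−6.14/10) = 0.2432
  Stage 3: F_3 = 10^(5.09/10) = 3.228, G_3 = 10^(13.9/10) = 24.55
Friis cascade:
  F = 2.323 + (5.508 − 1)/6.966 + (3.228 − 1)/1.694 = 4.285
NF = 10 log₁₀(4.285) = 6.32 dB

6.32 dB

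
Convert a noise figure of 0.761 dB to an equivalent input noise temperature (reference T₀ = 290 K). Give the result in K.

F = 10^(0.761/10) = 1.19152
T_e = (F − 1)·T₀ = (1.19152 − 1) × 290 = 55.5 K

55.5 K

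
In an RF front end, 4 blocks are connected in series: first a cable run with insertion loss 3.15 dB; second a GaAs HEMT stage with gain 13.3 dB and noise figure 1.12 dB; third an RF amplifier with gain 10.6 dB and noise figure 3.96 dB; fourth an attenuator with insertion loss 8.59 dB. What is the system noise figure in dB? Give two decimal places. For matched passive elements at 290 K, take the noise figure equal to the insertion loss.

4.58 dB

Convert to linear (a loss of L dB is a gain of −L dB): F_i = 10^(NF_i/10), G_i = 10^(G_i,dB/10)
  Stage 1: F_1 = 10^(3.15/10) = 2.065, G_1 = 10^(−3.15/10) = 0.4842
  Stage 2: F_2 = 10^(1.12/10) = 1.294, G_2 = 10^(13.3/10) = 21.38
  Stage 3: F_3 = 10^(3.96/10) = 2.489, G_3 = 10^(10.6/10) = 11.48
  Stage 4: F_4 = 10^(8.59/10) = 7.228, G_4 = 10^(−8.59/10) = 0.1384
Friis cascade:
  F = 2.065 + (1.294 − 1)/0.4842 + (2.489 − 1)/10.35 + (7.228 − 1)/118.9 = 2.869
NF = 10 log₁₀(2.869) = 4.58 dB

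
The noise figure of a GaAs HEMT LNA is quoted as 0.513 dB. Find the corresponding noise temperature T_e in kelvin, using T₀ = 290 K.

F = 10^(0.513/10) = 1.12538
T_e = (F − 1)·T₀ = (1.12538 − 1) × 290 = 36.4 K

36.4 K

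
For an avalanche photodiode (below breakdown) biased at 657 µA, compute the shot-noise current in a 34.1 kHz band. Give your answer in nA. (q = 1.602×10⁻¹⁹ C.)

I_n = √(2qI·B)
2qI·B = 2 × 1.602×10⁻¹⁹ × 6.57×10⁻⁴ × 3.41×10⁴ = 7.18×10⁻¹⁸ A²
I_n = √(7.18×10⁻¹⁸) = 2.68×10⁻⁹ A = 2.68 nA

2.68 nA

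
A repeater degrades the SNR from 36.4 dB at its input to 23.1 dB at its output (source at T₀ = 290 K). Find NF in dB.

13.3 dB

NF (dB) = SNR_in(dB) − SNR_out(dB) when the source is at T₀
NF = 36.4 − 23.1 = 13.3 dB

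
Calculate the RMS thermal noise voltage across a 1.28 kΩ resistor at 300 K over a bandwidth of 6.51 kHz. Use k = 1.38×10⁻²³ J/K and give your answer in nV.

V_n = √(4kTRB)
4kTRB = 4 × 1.38×10⁻²³ × 300 × 1.28×10³ × 6.51×10³ = 1.38×10⁻¹³ V²
V_n = √(1.38×10⁻¹³) = 3.71×10⁻⁷ V = 371 nV

371 nV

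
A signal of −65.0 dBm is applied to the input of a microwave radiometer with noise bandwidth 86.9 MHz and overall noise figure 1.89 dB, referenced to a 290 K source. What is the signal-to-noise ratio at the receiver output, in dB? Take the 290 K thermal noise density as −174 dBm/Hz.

Noise floor: N = −174 + 10 log₁₀(B) + NF
10 log₁₀(8.69×10⁷) = 79.39 dB
N = −174 + 79.39 + 1.89 = −92.72 dBm
SNR = P_sig − N = −65.0 − (−92.72) = 27.72 dB → 27.7 dB

27.7 dB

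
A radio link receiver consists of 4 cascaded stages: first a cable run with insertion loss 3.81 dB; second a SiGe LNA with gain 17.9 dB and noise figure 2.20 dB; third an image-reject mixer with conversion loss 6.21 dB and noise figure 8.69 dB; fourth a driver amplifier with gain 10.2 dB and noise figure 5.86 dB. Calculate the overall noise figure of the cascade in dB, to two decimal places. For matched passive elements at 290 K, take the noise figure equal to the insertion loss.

6.73 dB

Convert to linear (a loss of L dB is a gain of −L dB): F_i = 10^(NF_i/10), G_i = 10^(G_i,dB/10)
  Stage 1: F_1 = 10^(3.81/10) = 2.404, G_1 = 10^(−3.81/10) = 0.4159
  Stage 2: F_2 = 10^(2.20/10) = 1.660, G_2 = 10^(17.9/10) = 61.66
  Stage 3: F_3 = 10^(8.69/10) = 7.396, G_3 = 10^(−6.21/10) = 0.2393
  Stage 4: F_4 = 10^(5.86/10) = 3.855, G_4 = 10^(10.2/10) = 10.47
Friis cascade:
  F = 2.404 + (1.660 − 1)/0.4159 + (7.396 − 1)/25.64 + (3.855 − 1)/6.138 = 4.705
NF = 10 log₁₀(4.705) = 6.73 dB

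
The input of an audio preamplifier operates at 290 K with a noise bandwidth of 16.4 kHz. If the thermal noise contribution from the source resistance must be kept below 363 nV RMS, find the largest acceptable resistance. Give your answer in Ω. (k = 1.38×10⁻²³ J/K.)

502 Ω

Johnson–Nyquist: V_n = √(4kTRB) ⇒ R = V_n² / (4kTB)
4kTB = 4 × 1.38×10⁻²³ × 290 × 1.64×10⁴ = 2.63×10⁻¹⁶
R = (3.63×10⁻⁷)² / 2.63×10⁻¹⁶ = 5.02×10² Ω = 502 Ω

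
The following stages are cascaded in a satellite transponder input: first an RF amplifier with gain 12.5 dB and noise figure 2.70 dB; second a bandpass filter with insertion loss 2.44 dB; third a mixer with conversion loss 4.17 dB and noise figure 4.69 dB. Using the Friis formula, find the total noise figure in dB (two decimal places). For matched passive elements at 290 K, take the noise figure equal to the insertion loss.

Convert to linear (a loss of L dB is a gain of −L dB): F_i = 10^(NF_i/10), G_i = 10^(G_i,dB/10)
  Stage 1: F_1 = 10^(2.70/10) = 1.862, G_1 = 10^(12.5/10) = 17.78
  Stage 2: F_2 = 10^(2.44/10) = 1.754, G_2 = 10^(−2.44/10) = 0.5702
  Stage 3: F_3 = 10^(4.69/10) = 2.944, G_3 = 10^(−4.17/10) = 0.3828
Friis cascade:
  F = 1.862 + (1.754 − 1)/17.78 + (2.944 − 1)/10.14 = 2.096
NF = 10 log₁₀(2.096) = 3.21 dB

3.21 dB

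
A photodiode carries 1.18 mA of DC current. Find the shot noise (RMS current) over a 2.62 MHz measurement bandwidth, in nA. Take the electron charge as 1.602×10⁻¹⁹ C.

31.5 nA

I_n = √(2qI·B)
2qI·B = 2 × 1.602×10⁻¹⁹ × 1.18×10⁻³ × 2.62×10⁶ = 9.91×10⁻¹⁶ A²
I_n = √(9.91×10⁻¹⁶) = 3.15×10⁻⁸ A = 31.5 nA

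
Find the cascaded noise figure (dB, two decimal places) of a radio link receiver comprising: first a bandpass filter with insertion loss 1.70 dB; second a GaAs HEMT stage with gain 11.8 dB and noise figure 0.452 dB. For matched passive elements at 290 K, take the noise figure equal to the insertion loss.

Convert to linear (a loss of L dB is a gain of −L dB): F_i = 10^(NF_i/10), G_i = 10^(G_i,dB/10)
  Stage 1: F_1 = 10^(1.70/10) = 1.479, G_1 = 10^(−1.70/10) = 0.6761
  Stage 2: F_2 = 10^(0.452/10) = 1.110, G_2 = 10^(11.8/10) = 15.14
Friis cascade:
  F = 1.479 + (1.110 − 1)/0.6761 = 1.641
NF = 10 log₁₀(1.641) = 2.15 dB

2.15 dB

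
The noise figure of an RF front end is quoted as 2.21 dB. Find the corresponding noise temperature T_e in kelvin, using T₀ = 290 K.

192 K

F = 10^(2.21/10) = 1.66341
T_e = (F − 1)·T₀ = (1.66341 − 1) × 290 = 192 K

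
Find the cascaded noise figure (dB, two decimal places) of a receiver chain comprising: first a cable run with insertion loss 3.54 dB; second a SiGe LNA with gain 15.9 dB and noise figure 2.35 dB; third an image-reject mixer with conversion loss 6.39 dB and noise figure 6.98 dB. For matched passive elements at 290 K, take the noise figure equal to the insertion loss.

Convert to linear (a loss of L dB is a gain of −L dB): F_i = 10^(NF_i/10), G_i = 10^(G_i,dB/10)
  Stage 1: F_1 = 10^(3.54/10) = 2.259, G_1 = 10^(−3.54/10) = 0.4426
  Stage 2: F_2 = 10^(2.35/10) = 1.718, G_2 = 10^(15.9/10) = 38.90
  Stage 3: F_3 = 10^(6.98/10) = 4.989, G_3 = 10^(−6.39/10) = 0.2296
Friis cascade:
  F = 2.259 + (1.718 − 1)/0.4426 + (4.989 − 1)/17.22 = 4.113
NF = 10 log₁₀(4.113) = 6.14 dB

6.14 dB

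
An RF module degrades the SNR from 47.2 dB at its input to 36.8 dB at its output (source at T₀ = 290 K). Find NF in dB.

10.4 dB

NF (dB) = SNR_in(dB) − SNR_out(dB) when the source is at T₀
NF = 47.2 − 36.8 = 10.4 dB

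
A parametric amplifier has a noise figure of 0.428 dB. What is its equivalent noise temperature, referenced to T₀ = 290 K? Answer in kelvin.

30.0 K

F = 10^(0.428/10) = 1.10357
T_e = (F − 1)·T₀ = (1.10357 − 1) × 290 = 30.0 K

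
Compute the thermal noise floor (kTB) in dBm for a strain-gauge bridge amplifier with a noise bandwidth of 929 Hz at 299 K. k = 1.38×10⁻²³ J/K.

−144.2 dBm

P_n = kTB = 1.38×10⁻²³ × 299 × 9.29×10² = 3.83×10⁻¹⁸ W
In dBm: 10 log₁₀(3.83×10⁻¹⁸ / 10⁻³) = −144.2 dBm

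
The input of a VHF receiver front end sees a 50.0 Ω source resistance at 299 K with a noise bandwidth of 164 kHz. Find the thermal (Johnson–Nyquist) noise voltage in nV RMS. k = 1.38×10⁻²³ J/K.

368 nV

V_n = √(4kTRB)
4kTRB = 4 × 1.38×10⁻²³ × 299 × 5.00×10¹ × 1.64×10⁵ = 1.35×10⁻¹³ V²
V_n = √(1.35×10⁻¹³) = 3.68×10⁻⁷ V = 368 nV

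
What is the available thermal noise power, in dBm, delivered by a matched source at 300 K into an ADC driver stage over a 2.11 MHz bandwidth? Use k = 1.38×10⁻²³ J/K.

P_n = kTB = 1.38×10⁻²³ × 300 × 2.11×10⁶ = 8.74×10⁻¹⁵ W
In dBm: 10 log₁₀(8.74×10⁻¹⁵ / 10⁻³) = −110.6 dBm

−110.6 dBm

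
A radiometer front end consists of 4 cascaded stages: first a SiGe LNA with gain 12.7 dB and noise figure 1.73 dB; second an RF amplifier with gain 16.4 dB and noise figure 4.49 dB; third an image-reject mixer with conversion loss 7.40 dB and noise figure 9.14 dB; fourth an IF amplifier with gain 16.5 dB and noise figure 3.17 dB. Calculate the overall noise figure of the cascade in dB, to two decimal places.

Convert to linear (a loss of L dB is a gain of −L dB): F_i = 10^(NF_i/10), G_i = 10^(G_i,dB/10)
  Stage 1: F_1 = 10^(1.73/10) = 1.489, G_1 = 10^(12.7/10) = 18.62
  Stage 2: F_2 = 10^(4.49/10) = 2.812, G_2 = 10^(16.4/10) = 43.65
  Stage 3: F_3 = 10^(9.14/10) = 8.204, G_3 = 10^(−7.40/10) = 0.1820
  Stage 4: F_4 = 10^(3.17/10) = 2.075, G_4 = 10^(16.5/10) = 44.67
Friis cascade:
  F = 1.489 + (2.812 − 1)/18.62 + (8.204 − 1)/812.8 + (2.075 − 1)/147.9 = 1.603
NF = 10 log₁₀(1.603) = 2.05 dB

2.05 dB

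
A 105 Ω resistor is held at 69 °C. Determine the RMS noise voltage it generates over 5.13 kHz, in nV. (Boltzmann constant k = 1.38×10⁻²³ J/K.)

T = 69 °C + 273.15 = 342.15 K
V_n = √(4kTRB)
4kTRB = 4 × 1.38×10⁻²³ × 342.15 × 1.05×10² × 5.13×10³ = 1.02×10⁻¹⁴ V²
V_n = √(1.02×10⁻¹⁴) = 1.01×10⁻⁷ V = 101 nV

101 nV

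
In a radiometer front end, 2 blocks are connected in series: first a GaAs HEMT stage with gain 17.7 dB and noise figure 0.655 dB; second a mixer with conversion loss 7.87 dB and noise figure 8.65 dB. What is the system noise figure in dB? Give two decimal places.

1.04 dB

Convert to linear (a loss of L dB is a gain of −L dB): F_i = 10^(NF_i/10), G_i = 10^(G_i,dB/10)
  Stage 1: F_1 = 10^(0.655/10) = 1.163, G_1 = 10^(17.7/10) = 58.88
  Stage 2: F_2 = 10^(8.65/10) = 7.328, G_2 = 10^(−7.87/10) = 0.1633
Friis cascade:
  F = 1.163 + (7.328 − 1)/58.88 = 1.270
NF = 10 log₁₀(1.270) = 1.04 dB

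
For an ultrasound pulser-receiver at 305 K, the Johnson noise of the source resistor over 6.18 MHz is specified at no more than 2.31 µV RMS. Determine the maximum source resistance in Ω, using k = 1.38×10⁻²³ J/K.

Johnson–Nyquist: V_n = √(4kTRB) ⇒ R = V_n² / (4kTB)
4kTB = 4 × 1.38×10⁻²³ × 305 × 6.18×10⁶ = 1.04×10⁻¹³
R = (2.31×10⁻⁶)² / 1.04×10⁻¹³ = 5.13×10¹ Ω = 51.3 Ω

51.3 Ω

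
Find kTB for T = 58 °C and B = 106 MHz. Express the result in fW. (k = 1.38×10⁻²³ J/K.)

484 fW

T = 58 °C + 273.15 = 331.15 K
P_n = kTB = 1.38×10⁻²³ × 331.15 × 1.06×10⁸ = 4.84×10⁻¹³ W = 484 fW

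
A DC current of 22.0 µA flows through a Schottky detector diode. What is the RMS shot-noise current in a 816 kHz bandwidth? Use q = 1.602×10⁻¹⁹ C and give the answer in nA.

I_n = √(2qI·B)
2qI·B = 2 × 1.602×10⁻¹⁹ × 2.20×10⁻⁵ × 8.16×10⁵ = 5.75×10⁻¹⁸ A²
I_n = √(5.75×10⁻¹⁸) = 2.40×10⁻⁹ A = 2.40 nA

2.40 nA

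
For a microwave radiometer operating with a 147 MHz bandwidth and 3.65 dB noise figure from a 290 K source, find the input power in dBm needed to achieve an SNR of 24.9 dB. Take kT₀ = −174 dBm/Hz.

−63.8 dBm

Sensitivity = −174 + 10 log₁₀(B) + NF + SNR_min
= −174 + 81.67 + 3.65 + 24.9
= −63.78 dBm → −63.8 dBm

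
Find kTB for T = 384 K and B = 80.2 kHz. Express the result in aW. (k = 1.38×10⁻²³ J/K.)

425 aW

P_n = kTB = 1.38×10⁻²³ × 384 × 8.02×10⁴ = 4.25×10⁻¹⁶ W = 425 aW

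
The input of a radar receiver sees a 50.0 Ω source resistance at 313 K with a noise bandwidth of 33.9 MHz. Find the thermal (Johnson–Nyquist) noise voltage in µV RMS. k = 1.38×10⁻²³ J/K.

V_n = √(4kTRB)
4kTRB = 4 × 1.38×10⁻²³ × 313 × 5.00×10¹ × 3.39×10⁷ = 2.93×10⁻¹¹ V²
V_n = √(2.93×10⁻¹¹) = 5.41×10⁻⁶ V = 5.41 µV

5.41 µV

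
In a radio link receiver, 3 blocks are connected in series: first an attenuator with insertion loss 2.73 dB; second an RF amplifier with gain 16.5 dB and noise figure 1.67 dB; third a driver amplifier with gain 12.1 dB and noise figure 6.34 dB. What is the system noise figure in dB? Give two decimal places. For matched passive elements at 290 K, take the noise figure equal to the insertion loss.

Convert to linear (a loss of L dB is a gain of −L dB): F_i = 10^(NF_i/10), G_i = 10^(G_i,dB/10)
  Stage 1: F_1 = 10^(2.73/10) = 1.875, G_1 = 10^(−2.73/10) = 0.5333
  Stage 2: F_2 = 10^(1.67/10) = 1.469, G_2 = 10^(16.5/10) = 44.67
  Stage 3: F_3 = 10^(6.34/10) = 4.305, G_3 = 10^(12.1/10) = 16.22
Friis cascade:
  F = 1.875 + (1.469 − 1)/0.5333 + (4.305 − 1)/23.82 = 2.893
NF = 10 log₁₀(2.893) = 4.61 dB

4.61 dB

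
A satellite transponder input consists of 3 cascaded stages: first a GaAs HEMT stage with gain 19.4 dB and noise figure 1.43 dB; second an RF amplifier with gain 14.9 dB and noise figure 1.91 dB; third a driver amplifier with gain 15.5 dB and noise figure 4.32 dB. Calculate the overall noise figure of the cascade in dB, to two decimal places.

1.45 dB

Convert to linear (a loss of L dB is a gain of −L dB): F_i = 10^(NF_i/10), G_i = 10^(G_i,dB/10)
  Stage 1: F_1 = 10^(1.43/10) = 1.390, G_1 = 10^(19.4/10) = 87.10
  Stage 2: F_2 = 10^(1.91/10) = 1.552, G_2 = 10^(14.9/10) = 30.90
  Stage 3: F_3 = 10^(4.32/10) = 2.704, G_3 = 10^(15.5/10) = 35.48
Friis cascade:
  F = 1.390 + (1.552 − 1)/87.10 + (2.704 − 1)/2692 = 1.397
NF = 10 log₁₀(1.397) = 1.45 dB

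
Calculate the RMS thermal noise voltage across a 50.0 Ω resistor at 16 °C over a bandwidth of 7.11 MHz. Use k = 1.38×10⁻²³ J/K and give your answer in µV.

T = 16 °C + 273.15 = 289.15 K
V_n = √(4kTRB)
4kTRB = 4 × 1.38×10⁻²³ × 289.15 × 5.00×10¹ × 7.11×10⁶ = 5.67×10⁻¹² V²
V_n = √(5.67×10⁻¹²) = 2.38×10⁻⁶ V = 2.38 µV

2.38 µV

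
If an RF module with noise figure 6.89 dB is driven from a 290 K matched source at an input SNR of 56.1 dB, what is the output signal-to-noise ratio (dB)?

By definition F = SNR_in/SNR_out, so in dB: SNR_out = SNR_in − NF
SNR_out = 56.1 − 6.89 = 49.21 dB

49.21 dB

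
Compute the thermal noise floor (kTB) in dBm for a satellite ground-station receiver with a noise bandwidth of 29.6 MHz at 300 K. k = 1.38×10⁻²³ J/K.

−99.1 dBm

P_n = kTB = 1.38×10⁻²³ × 300 × 2.96×10⁷ = 1.23×10⁻¹³ W
In dBm: 10 log₁₀(1.23×10⁻¹³ / 10⁻³) = −99.1 dBm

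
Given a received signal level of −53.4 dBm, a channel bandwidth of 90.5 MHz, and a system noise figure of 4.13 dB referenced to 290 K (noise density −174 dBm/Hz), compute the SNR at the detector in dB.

36.9 dB

Noise floor: N = −174 + 10 log₁₀(B) + NF
10 log₁₀(9.05×10⁷) = 79.57 dB
N = −174 + 79.57 + 4.13 = −90.30 dBm
SNR = P_sig − N = −53.4 − (−90.30) = 36.90 dB → 36.9 dB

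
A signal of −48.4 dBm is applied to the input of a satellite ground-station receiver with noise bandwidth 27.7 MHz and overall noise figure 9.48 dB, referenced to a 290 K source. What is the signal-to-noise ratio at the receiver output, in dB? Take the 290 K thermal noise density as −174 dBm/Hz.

41.7 dB

Noise floor: N = −174 + 10 log₁₀(B) + NF
10 log₁₀(2.77×10⁷) = 74.42 dB
N = −174 + 74.42 + 9.48 = −90.10 dBm
SNR = P_sig − N = −48.4 − (−90.10) = 41.70 dB → 41.7 dB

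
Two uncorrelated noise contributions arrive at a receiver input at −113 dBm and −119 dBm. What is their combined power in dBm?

−112.0 dBm

Convert to linear, add, convert back:
P₁ = 5.01×10⁻¹⁵ W, P₂ = 1.26×10⁻¹⁵ W
P_tot = 6.27×10⁻¹⁵ W → 10 log₁₀(P_tot / 10⁻³) = −112.0 dBm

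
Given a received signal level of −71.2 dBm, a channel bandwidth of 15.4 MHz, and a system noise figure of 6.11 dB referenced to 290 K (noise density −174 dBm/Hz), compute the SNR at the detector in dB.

24.8 dB

Noise floor: N = −174 + 10 log₁₀(B) + NF
10 log₁₀(1.54×10⁷) = 71.88 dB
N = −174 + 71.88 + 6.11 = −96.01 dBm
SNR = P_sig − N = −71.2 − (−96.01) = 24.81 dB → 24.8 dB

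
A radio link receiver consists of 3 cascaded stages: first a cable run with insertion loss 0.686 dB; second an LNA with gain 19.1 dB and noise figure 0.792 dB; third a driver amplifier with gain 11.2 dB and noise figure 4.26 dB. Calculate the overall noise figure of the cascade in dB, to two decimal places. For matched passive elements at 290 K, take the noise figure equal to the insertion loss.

Convert to linear (a loss of L dB is a gain of −L dB): F_i = 10^(NF_i/10), G_i = 10^(G_i,dB/10)
  Stage 1: F_1 = 10^(0.686/10) = 1.171, G_1 = 10^(−0.686/10) = 0.8539
  Stage 2: F_2 = 10^(0.792/10) = 1.200, G_2 = 10^(19.1/10) = 81.28
  Stage 3: F_3 = 10^(4.26/10) = 2.667, G_3 = 10^(11.2/10) = 13.18
Friis cascade:
  F = 1.171 + (1.200 − 1)/0.8539 + (2.667 − 1)/69.41 = 1.429
NF = 10 log₁₀(1.429) = 1.55 dB

1.55 dB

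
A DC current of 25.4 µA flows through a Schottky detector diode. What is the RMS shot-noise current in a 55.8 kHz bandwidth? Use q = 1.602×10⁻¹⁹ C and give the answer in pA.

674 pA

I_n = √(2qI·B)
2qI·B = 2 × 1.602×10⁻¹⁹ × 2.54×10⁻⁵ × 5.58×10⁴ = 4.54×10⁻¹⁹ A²
I_n = √(4.54×10⁻¹⁹) = 6.74×10⁻¹⁰ A = 674 pA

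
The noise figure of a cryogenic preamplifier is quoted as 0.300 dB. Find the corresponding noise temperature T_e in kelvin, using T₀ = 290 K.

20.7 K

F = 10^(0.300/10) = 1.07152
T_e = (F − 1)·T₀ = (1.07152 − 1) × 290 = 20.7 K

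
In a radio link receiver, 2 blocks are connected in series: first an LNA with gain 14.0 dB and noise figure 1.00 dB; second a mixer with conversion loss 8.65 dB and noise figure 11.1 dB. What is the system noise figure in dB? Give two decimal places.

Convert to linear (a loss of L dB is a gain of −L dB): F_i = 10^(NF_i/10), G_i = 10^(G_i,dB/10)
  Stage 1: F_1 = 10^(1.00/10) = 1.259, G_1 = 10^(14.0/10) = 25.12
  Stage 2: F_2 = 10^(11.1/10) = 12.88, G_2 = 10^(−8.65/10) = 0.1365
Friis cascade:
  F = 1.259 + (12.88 − 1)/25.12 = 1.732
NF = 10 log₁₀(1.732) = 2.39 dB

2.39 dB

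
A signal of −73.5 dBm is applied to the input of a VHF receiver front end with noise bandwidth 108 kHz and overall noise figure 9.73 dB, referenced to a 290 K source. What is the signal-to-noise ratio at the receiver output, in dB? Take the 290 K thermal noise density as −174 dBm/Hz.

Noise floor: N = −174 + 10 log₁₀(B) + NF
10 log₁₀(1.08×10⁵) = 50.33 dB
N = −174 + 50.33 + 9.73 = −113.94 dBm
SNR = P_sig − N = −73.5 − (−113.94) = 40.44 dB → 40.4 dB

40.4 dB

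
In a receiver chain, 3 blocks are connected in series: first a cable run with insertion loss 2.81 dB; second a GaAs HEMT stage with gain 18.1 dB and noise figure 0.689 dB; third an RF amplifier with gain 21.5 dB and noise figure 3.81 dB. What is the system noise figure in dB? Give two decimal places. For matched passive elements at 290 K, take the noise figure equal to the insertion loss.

3.58 dB

Convert to linear (a loss of L dB is a gain of −L dB): F_i = 10^(NF_i/10), G_i = 10^(G_i,dB/10)
  Stage 1: F_1 = 10^(2.81/10) = 1.910, G_1 = 10^(−2.81/10) = 0.5236
  Stage 2: F_2 = 10^(0.689/10) = 1.172, G_2 = 10^(18.1/10) = 64.57
  Stage 3: F_3 = 10^(3.81/10) = 2.404, G_3 = 10^(21.5/10) = 141.3
Friis cascade:
  F = 1.910 + (1.172 − 1)/0.5236 + (2.404 − 1)/33.81 = 2.280
NF = 10 log₁₀(2.280) = 3.58 dB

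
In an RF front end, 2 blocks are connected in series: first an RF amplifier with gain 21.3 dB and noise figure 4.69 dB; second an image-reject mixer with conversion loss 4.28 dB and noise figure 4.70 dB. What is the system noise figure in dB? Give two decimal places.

Convert to linear (a loss of L dB is a gain of −L dB): F_i = 10^(NF_i/10), G_i = 10^(G_i,dB/10)
  Stage 1: F_1 = 10^(4.69/10) = 2.944, G_1 = 10^(21.3/10) = 134.9
  Stage 2: F_2 = 10^(4.70/10) = 2.951, G_2 = 10^(−4.28/10) = 0.3733
Friis cascade:
  F = 2.944 + (2.951 − 1)/134.9 = 2.959
NF = 10 log₁₀(2.959) = 4.71 dB

4.71 dB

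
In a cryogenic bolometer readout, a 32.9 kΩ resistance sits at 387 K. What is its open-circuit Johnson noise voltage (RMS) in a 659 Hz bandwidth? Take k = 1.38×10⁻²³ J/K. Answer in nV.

V_n = √(4kTRB)
4kTRB = 4 × 1.38×10⁻²³ × 387 × 3.29×10⁴ × 6.59×10² = 4.63×10⁻¹³ V²
V_n = √(4.63×10⁻¹³) = 6.81×10⁻⁷ V = 681 nV

681 nV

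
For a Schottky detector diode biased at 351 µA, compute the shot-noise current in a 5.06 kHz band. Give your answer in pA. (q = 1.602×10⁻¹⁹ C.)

I_n = √(2qI·B)
2qI·B = 2 × 1.602×10⁻¹⁹ × 3.51×10⁻⁴ × 5.06×10³ = 5.69×10⁻¹⁹ A²
I_n = √(5.69×10⁻¹⁹) = 7.54×10⁻¹⁰ A = 754 pA

754 pA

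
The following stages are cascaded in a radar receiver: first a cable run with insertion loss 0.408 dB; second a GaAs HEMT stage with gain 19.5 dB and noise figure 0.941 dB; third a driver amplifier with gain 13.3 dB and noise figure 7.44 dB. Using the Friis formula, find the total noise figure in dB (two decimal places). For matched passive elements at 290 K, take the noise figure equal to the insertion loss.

1.52 dB

Convert to linear (a loss of L dB is a gain of −L dB): F_i = 10^(NF_i/10), G_i = 10^(G_i,dB/10)
  Stage 1: F_1 = 10^(0.408/10) = 1.098, G_1 = 10^(−0.408/10) = 0.9103
  Stage 2: F_2 = 10^(0.941/10) = 1.242, G_2 = 10^(19.5/10) = 89.13
  Stage 3: F_3 = 10^(7.44/10) = 5.546, G_3 = 10^(13.3/10) = 21.38
Friis cascade:
  F = 1.098 + (1.242 − 1)/0.9103 + (5.546 − 1)/81.13 = 1.420
NF = 10 log₁₀(1.420) = 1.52 dB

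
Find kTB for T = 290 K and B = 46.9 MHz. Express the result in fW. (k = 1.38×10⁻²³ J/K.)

P_n = kTB = 1.38×10⁻²³ × 290 × 4.69×10⁷ = 1.88×10⁻¹³ W = 188 fW

188 fW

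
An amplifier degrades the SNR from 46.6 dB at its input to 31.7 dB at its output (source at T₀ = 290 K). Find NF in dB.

14.9 dB

NF (dB) = SNR_in(dB) − SNR_out(dB) when the source is at T₀
NF = 46.6 − 31.7 = 14.9 dB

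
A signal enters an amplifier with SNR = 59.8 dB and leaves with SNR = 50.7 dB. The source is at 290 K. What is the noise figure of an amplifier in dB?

NF (dB) = SNR_in(dB) − SNR_out(dB) when the source is at T₀
NF = 59.8 − 50.7 = 9.1 dB

9.1 dB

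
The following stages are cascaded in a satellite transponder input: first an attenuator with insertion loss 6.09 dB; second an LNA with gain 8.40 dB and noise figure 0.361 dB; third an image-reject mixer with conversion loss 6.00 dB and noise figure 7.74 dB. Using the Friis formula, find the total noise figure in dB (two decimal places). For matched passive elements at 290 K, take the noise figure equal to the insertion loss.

Convert to linear (a loss of L dB is a gain of −L dB): F_i = 10^(NF_i/10), G_i = 10^(G_i,dB/10)
  Stage 1: F_1 = 10^(6.09/10) = 4.064, G_1 = 10^(−6.09/10) = 0.2460
  Stage 2: F_2 = 10^(0.361/10) = 1.087, G_2 = 10^(8.40/10) = 6.918
  Stage 3: F_3 = 10^(7.74/10) = 5.943, G_3 = 10^(−6.00/10) = 0.2512
Friis cascade:
  F = 4.064 + (1.087 − 1)/0.2460 + (5.943 − 1)/1.702 = 7.321
NF = 10 log₁₀(7.321) = 8.65 dB

8.65 dB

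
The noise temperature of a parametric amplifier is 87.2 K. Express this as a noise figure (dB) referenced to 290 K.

1.14 dB

F = 1 + T_e/T₀ = 1 + 87.2/290 = 1.30069
NF = 10 log₁₀(1.30069) = 1.14 dB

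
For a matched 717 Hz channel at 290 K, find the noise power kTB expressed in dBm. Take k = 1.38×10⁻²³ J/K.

−145.4 dBm

P_n = kTB = 1.38×10⁻²³ × 290 × 7.17×10² = 2.87×10⁻¹⁸ W
In dBm: 10 log₁₀(2.87×10⁻¹⁸ / 10⁻³) = −145.4 dBm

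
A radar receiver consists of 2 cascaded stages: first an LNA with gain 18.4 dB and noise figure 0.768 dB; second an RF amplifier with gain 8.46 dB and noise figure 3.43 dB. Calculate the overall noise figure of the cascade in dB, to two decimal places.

0.83 dB

Convert to linear (a loss of L dB is a gain of −L dB): F_i = 10^(NF_i/10), G_i = 10^(G_i,dB/10)
  Stage 1: F_1 = 10^(0.768/10) = 1.193, G_1 = 10^(18.4/10) = 69.18
  Stage 2: F_2 = 10^(3.43/10) = 2.203, G_2 = 10^(8.46/10) = 7.015
Friis cascade:
  F = 1.193 + (2.203 − 1)/69.18 = 1.211
NF = 10 log₁₀(1.211) = 0.83 dB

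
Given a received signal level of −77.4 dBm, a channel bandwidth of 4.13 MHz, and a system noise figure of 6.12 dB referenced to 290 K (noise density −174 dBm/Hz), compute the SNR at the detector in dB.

Noise floor: N = −174 + 10 log₁₀(B) + NF
10 log₁₀(4.13×10⁶) = 66.16 dB
N = −174 + 66.16 + 6.12 = −101.72 dBm
SNR = P_sig − N = −77.4 − (−101.72) = 24.32 dB → 24.3 dB

24.3 dB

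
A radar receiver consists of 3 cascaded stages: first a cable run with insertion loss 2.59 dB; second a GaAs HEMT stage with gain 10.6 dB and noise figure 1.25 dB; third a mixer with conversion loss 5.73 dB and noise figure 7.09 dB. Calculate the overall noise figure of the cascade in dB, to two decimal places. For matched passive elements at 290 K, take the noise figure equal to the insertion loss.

4.87 dB

Convert to linear (a loss of L dB is a gain of −L dB): F_i = 10^(NF_i/10), G_i = 10^(G_i,dB/10)
  Stage 1: F_1 = 10^(2.59/10) = 1.816, G_1 = 10^(−2.59/10) = 0.5508
  Stage 2: F_2 = 10^(1.25/10) = 1.334, G_2 = 10^(10.6/10) = 11.48
  Stage 3: F_3 = 10^(7.09/10) = 5.117, G_3 = 10^(−5.73/10) = 0.2673
Friis cascade:
  F = 1.816 + (1.334 − 1)/0.5508 + (5.117 − 1)/6.324 = 3.072
NF = 10 log₁₀(3.072) = 4.87 dB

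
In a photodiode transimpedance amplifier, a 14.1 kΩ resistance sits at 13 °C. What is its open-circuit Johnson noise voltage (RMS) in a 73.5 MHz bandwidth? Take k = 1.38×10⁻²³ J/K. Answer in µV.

128 µV

T = 13 °C + 273.15 = 286.15 K
V_n = √(4kTRB)
4kTRB = 4 × 1.38×10⁻²³ × 286.15 × 1.41×10⁴ × 7.35×10⁷ = 1.64×10⁻⁸ V²
V_n = √(1.64×10⁻⁸) = 1.28×10⁻⁴ V = 128 µV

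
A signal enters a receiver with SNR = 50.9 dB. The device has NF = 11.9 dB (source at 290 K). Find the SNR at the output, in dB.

39.0 dB

By definition F = SNR_in/SNR_out, so in dB: SNR_out = SNR_in − NF
SNR_out = 50.9 − 11.9 = 39.0 dB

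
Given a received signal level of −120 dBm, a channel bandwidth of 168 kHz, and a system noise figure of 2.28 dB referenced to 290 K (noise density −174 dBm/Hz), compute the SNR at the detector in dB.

−0.5 dB

Noise floor: N = −174 + 10 log₁₀(B) + NF
10 log₁₀(1.68×10⁵) = 52.25 dB
N = −174 + 52.25 + 2.28 = −119.47 dBm
SNR = P_sig − N = −120 − (−119.47) = −0.53 dB → −0.5 dB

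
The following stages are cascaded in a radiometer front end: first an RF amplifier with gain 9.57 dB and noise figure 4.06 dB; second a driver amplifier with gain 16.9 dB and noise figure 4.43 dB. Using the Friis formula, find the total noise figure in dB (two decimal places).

Convert to linear (a loss of L dB is a gain of −L dB): F_i = 10^(NF_i/10), G_i = 10^(G_i,dB/10)
  Stage 1: F_1 = 10^(4.06/10) = 2.547, G_1 = 10^(9.57/10) = 9.057
  Stage 2: F_2 = 10^(4.43/10) = 2.773, G_2 = 10^(16.9/10) = 48.98
Friis cascade:
  F = 2.547 + (2.773 − 1)/9.057 = 2.743
NF = 10 log₁₀(2.743) = 4.38 dB

4.38 dB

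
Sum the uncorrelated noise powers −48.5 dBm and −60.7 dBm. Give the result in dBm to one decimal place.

−48.2 dBm

Convert to linear, add, convert back:
P₁ = 1.41×10⁻⁸ W, P₂ = 8.51×10⁻¹⁰ W
P_tot = 1.50×10⁻⁸ W → 10 log₁₀(P_tot / 10⁻³) = −48.2 dBm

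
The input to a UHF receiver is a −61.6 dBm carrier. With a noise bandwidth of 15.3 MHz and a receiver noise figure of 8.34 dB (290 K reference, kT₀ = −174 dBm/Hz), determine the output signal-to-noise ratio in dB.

32.2 dB

Noise floor: N = −174 + 10 log₁₀(B) + NF
10 log₁₀(1.53×10⁷) = 71.85 dB
N = −174 + 71.85 + 8.34 = −93.81 dBm
SNR = P_sig − N = −61.6 − (−93.81) = 32.21 dB → 32.2 dB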